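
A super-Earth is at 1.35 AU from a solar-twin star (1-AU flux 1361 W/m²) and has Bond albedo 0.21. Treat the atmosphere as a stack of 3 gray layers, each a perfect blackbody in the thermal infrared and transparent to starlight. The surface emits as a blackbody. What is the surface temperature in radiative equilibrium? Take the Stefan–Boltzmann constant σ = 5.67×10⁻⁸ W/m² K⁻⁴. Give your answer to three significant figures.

319 K

Irradiance scales as 1/d², so S = 1361 W/m² × (1/1.35)² = 746.8 W/m².
Top-of-atmosphere balance: σT_e⁴ = S(1−α)/4 = 147.5 W/m² → T_e = 225.8 K.
With N = 3 opaque layers, T_s = (N+1)^(1/4)·T_e = 4^(1/4)·225.8 = 319.4 K.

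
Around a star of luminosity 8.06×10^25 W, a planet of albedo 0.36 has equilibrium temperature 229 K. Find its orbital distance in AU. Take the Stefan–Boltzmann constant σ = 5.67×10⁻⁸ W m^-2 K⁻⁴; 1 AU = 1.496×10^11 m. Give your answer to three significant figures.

0.542 AU

Required flux: S = 4σT⁴/(1−α) = 974.6 W m^-2.
S = L/(4πd²) → d = √(L/4πS) = √(8.06×10^25/(4π·974.6)) = 8.113×10^10 m = 0.5423 AU.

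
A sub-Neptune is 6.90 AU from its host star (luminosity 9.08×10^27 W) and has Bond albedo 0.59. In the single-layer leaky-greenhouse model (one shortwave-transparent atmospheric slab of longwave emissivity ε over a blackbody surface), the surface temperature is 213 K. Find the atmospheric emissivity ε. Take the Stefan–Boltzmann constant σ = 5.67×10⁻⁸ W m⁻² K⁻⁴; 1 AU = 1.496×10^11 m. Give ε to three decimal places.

d = 6.90 × 1.496×10^11 m = 1.032×10^12 m.
Spreading L over a sphere of radius d: S = 9.08×10^27/(4π·1.03×10^12²) = 678.1 W m⁻².
TOA balance gives T_e = 187.1 K.
T_s⁴ = T_e⁴·2/(2−ε) → ε = 2 − 2(T_e/T_s)⁴ = 2 − 2·(187.1/213)⁴ = 0.8088.

0.809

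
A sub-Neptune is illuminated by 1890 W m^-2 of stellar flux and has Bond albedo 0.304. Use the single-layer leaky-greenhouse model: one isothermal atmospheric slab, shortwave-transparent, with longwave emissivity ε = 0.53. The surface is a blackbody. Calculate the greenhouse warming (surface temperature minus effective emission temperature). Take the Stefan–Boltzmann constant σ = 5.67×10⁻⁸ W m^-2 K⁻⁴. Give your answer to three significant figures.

The planet radiates to space at T_e = [S(1−α)/(4σ)]^(1/4) = 276.0 K.
The surface balance (absorbed SW + ε·downward IR = σT_s⁴) with T_a⁴ = T_s⁴/2 reduces to T_s = T_e·[2/(2−ε)]^¼ = 298.0 K.
T_s − T_e = 298.0 − 276.0 = 22.08 K.

22.1 K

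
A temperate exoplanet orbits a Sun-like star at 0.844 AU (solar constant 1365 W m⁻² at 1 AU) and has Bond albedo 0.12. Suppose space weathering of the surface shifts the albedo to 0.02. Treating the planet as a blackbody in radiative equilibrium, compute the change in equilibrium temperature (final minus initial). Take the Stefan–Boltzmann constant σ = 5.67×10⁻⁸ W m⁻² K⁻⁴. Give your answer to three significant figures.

Irradiance scales as 1/d², so S = 1365 W m⁻² × (1/0.844)² = 1916 W m⁻².
Before: T₁ = [1916·0.88/(4σ)]^(1/4) = 293.6 K.
Final:   T₂ = [S(1−0.02)/(4σ)]^(1/4) = 301.7 K.
Change: 301.7 − 293.6 = 8.009 K.

8.01 kelvin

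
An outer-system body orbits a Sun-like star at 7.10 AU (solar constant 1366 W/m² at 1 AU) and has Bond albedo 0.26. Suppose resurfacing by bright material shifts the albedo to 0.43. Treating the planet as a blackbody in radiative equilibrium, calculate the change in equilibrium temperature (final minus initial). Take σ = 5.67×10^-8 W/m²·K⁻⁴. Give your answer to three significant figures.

By the inverse-square law, S = 1366/7.10² = 27.10 W/m².
With α = 0.26, T₁ = 96.97 K.
With α = 0.43, T₂ = 90.84 K.
Change: 90.84 − 96.97 = -6.126 K.

-6.13 kelvin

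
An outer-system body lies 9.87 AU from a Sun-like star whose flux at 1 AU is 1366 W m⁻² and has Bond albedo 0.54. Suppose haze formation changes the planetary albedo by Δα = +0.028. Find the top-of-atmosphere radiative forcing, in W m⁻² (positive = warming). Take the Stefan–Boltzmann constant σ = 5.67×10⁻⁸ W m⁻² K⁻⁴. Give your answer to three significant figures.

-0.0982 W m⁻²

By the inverse-square law, S = 1366/9.87² = 14.02 W m⁻².
TOA radiative forcing: ΔF = −S·Δα/4 = −14.02·(+0.028)/4 = -0.09816 W m⁻².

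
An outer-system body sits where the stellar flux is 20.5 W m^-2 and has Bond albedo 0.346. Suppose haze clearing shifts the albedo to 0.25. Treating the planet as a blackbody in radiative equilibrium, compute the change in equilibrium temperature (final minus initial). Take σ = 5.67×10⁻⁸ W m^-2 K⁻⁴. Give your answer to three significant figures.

3.05 K

Before: T₁ = [20.50·0.654/(4σ)]^(1/4) = 87.68 K.
Final:   T₂ = [S(1−0.25)/(4σ)]^(1/4) = 90.74 K.
ΔT = T₂ − T₁ = 3.054 K.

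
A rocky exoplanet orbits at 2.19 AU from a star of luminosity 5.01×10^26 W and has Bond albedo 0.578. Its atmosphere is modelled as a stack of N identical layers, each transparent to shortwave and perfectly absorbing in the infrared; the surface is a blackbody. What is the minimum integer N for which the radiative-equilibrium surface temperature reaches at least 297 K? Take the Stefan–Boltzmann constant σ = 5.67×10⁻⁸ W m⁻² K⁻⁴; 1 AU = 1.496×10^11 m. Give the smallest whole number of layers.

d = 2.19 × 1.496×10^11 m = 3.276×10^11 m.
Flux at the orbit: S = L/(4πd²) = 5.01×10^26/(4π·(3.28×10^11)²) = 371.4 W m⁻².
Top-of-atmosphere balance: σT_e⁴ = S(1−α)/4 = 39.19 W m⁻² → T_e = 162.1 K.
Since T_s⁴ = (N+1)T_e⁴, we need N ≥ (T_s/T_e)⁴ − 1 = 10.258.
The minimum whole number is N = 11.

11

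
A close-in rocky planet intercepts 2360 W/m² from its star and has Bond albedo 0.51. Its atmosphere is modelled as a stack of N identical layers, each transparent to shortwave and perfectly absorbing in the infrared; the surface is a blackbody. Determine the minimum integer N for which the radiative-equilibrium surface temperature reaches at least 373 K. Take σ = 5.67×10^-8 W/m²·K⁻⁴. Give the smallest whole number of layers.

The effective emission temperature is T_e = [S(1−α)/(4σ)]^¼ = 267.2 K.
Since T_s⁴ = (N+1)T_e⁴, we need N ≥ (T_s/T_e)⁴ − 1 = 2.796.
The minimum whole number is N = 3.

3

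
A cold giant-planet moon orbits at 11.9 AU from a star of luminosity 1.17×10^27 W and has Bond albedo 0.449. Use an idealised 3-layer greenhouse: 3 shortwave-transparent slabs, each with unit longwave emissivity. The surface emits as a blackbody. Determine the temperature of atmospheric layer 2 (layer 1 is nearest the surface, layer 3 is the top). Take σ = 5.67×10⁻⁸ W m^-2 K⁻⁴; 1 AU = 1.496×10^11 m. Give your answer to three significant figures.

109 K

d = 11.9 × 1.496×10^11 m = 1.780×10^12 m.
S = L/(4πd²) = 29.38 W m^-2.
The effective emission temperature is T_e = [S(1−α)/(4σ)]^¼ = 91.91 K.
Each opaque layer satisfies 2T_j⁴ = T_{j−1}⁴ + T_{j+1}⁴, giving T_k⁴ = (N+1−k)T_e⁴.
T_2 = (2)^(1/4)·91.91 = 109.3 K.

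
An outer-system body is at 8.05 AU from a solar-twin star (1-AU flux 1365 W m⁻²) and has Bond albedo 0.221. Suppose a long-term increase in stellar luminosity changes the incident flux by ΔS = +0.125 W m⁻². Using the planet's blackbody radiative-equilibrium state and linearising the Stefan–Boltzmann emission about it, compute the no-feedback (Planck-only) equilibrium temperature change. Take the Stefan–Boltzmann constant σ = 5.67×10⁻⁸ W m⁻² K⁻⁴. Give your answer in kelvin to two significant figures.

0.14 K

Flux at the orbit: S = 1365/(8.05)² = 21.06 W m⁻².
The baseline emission temperature is T_e = 92.23 K.
Only a fraction (1−α) is absorbed and it's spread over 4πR², so ΔF = (1−α)ΔS/4 = 0.02434 W m⁻².
Linearising σT⁴ gives d(σT⁴)/dT = 4σT_e³ = 0.1779 W m⁻² per K.
So ΔT₀ = 0.02434/0.1779 = 0.137 K.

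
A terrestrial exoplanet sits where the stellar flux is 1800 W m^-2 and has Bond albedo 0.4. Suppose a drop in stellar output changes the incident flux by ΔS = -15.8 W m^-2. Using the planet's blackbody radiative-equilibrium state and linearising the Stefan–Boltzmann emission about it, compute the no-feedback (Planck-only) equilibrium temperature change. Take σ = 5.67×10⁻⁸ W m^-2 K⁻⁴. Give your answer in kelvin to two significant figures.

-0.58 kelvin

Reference equilibrium: T_e = [S(1−α)/(4σ)]^(1/4) = 262.7 K.
ΔF = Δ[S(1−α)]/4 = (1−0.4)·-15.8/4 = -2.370 W m^-2.
The Planck feedback parameter is 4σT_e³ = 4.111 W m^-2/K.
Hence the no-feedback warming is ΔF/(4σT_e³) = -0.576 K.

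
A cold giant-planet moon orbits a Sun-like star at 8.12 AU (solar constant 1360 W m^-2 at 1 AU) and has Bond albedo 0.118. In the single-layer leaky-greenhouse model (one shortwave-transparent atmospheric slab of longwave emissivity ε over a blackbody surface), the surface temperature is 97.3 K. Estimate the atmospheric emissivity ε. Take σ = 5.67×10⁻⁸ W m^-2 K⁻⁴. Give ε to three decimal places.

0.210

Irradiance scales as 1/d², so S = 1360 W m^-2 × (1/8.12)² = 20.63 W m^-2.
TOA balance gives T_e = 94.64 K.
Inverting T_s⁴ = 2T_e⁴/(2−ε): (T_e/T_s)⁴ = 0.8950, so ε = 2(1 − 0.8950) = 0.2101.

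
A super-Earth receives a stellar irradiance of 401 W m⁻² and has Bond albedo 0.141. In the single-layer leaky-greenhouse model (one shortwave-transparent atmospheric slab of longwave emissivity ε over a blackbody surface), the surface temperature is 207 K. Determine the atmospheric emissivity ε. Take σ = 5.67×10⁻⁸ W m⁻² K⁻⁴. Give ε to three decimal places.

0.346

Effective temperature: T_e = [S(1−α)/(4σ)]^(1/4) = 197.4 K.
Inverting T_s⁴ = 2T_e⁴/(2−ε): (T_e/T_s)⁴ = 0.8272, so ε = 2(1 − 0.8272) = 0.3456.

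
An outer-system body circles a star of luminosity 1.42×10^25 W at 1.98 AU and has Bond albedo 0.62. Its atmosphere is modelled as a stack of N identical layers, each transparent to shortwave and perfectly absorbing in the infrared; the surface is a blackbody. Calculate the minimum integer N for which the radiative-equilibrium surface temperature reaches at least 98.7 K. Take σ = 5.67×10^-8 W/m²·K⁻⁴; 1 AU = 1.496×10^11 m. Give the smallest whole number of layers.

4

d = 1.98 × 1.496×10^11 m = 2.962×10^11 m.
Spreading L over a sphere of radius d: S = 1.42×10^25/(4π·2.96×10^11²) = 12.88 W/m².
OLR = S(1−α)/4 = 1.224 W/m²; the top layer radiates at T_e = 68.16 K.
Since T_s⁴ = (N+1)T_e⁴, we need N ≥ (T_s/T_e)⁴ − 1 = 3.398.
So N ≥ 3.398; the smallest integer is N = 4.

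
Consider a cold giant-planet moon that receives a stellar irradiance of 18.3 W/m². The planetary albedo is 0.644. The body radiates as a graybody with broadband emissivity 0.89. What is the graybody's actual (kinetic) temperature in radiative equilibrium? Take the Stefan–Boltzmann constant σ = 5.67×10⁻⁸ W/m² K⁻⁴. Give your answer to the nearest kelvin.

The planet absorbs (1−α)S over its disc πR² and re-emits over 4πR², so the mean absorbed flux is (1−0.644)·18.30/4 = 1.629 W/m².
Radiative balance εσT⁴ = 1.629 gives T = [1.629/(0.89·σ)]^(1/4) = 75.37 K.

75 K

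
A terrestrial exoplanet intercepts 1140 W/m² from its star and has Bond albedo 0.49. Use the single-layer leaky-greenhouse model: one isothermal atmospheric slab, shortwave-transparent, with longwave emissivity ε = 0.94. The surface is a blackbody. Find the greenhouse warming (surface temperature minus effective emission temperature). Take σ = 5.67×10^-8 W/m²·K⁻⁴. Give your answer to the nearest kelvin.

39 kelvin

At the top of the atmosphere, σT_e⁴ = S(1−α)/4 = 145.3 W/m², giving T_e = 225.0 K.
The surface balance (absorbed SW + ε·downward IR = σT_s⁴) with T_a⁴ = T_s⁴/2 reduces to T_s = T_e·[2/(2−ε)]^¼ = 263.7 K.
T_s − T_e = 263.7 − 225.0 = 38.70 K.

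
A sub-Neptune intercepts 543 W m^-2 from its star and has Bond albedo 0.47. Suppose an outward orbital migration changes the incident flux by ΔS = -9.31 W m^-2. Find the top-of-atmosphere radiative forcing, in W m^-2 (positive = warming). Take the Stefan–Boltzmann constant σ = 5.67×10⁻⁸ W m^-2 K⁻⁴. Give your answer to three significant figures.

-1.23 W m^-2

ΔF = Δ[S(1−α)]/4 = (1−0.47)·-9.31/4 = -1.234 W m^-2.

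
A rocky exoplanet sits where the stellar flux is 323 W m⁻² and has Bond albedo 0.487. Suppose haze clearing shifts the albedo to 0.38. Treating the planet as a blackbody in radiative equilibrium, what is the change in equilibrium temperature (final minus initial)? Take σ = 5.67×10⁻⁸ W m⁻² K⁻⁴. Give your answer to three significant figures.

7.97 kelvin

With α = 0.487, T₁ = 164.4 K.
Final:   T₂ = [S(1−0.38)/(4σ)]^(1/4) = 172.4 K.
Change: 172.4 − 164.4 = 7.974 K.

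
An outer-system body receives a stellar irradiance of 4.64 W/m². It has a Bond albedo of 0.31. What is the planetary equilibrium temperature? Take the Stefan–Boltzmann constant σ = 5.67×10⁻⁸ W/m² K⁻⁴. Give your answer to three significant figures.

Averaging over the sphere, the absorbed flux is S(1−α)/4 = 0.8004 W/m².
In equilibrium σT⁴ equals this, so T = 61.30 K.

61.3 kelvin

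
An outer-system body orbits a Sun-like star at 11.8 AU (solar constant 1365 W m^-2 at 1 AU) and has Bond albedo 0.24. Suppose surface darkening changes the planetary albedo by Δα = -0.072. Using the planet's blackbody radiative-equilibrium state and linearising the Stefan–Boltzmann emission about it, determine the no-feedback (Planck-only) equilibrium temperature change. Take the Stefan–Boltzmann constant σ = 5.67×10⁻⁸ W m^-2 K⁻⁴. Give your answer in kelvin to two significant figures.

By the inverse-square law, S = 1365/11.8² = 9.803 W m^-2.
Reference equilibrium: T_e = [S(1−α)/(4σ)]^(1/4) = 75.71 K.
ΔF = −(S/4)Δα = −(9.803/4)×(-0.072) = 0.1765 W m^-2.
Planck response: λ_P = 4σT_e³ = 4·5.67×10⁻⁸·(75.71)³ = 0.09841 W m^-2/K.
Hence the no-feedback warming is ΔF/(4σT_e³) = 1.79 K.

1.8 K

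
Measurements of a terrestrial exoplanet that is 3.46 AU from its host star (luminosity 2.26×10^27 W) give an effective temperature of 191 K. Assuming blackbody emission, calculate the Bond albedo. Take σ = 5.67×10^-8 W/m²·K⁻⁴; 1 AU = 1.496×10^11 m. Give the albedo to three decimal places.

0.550

Orbital distance: d = 3.46 AU = 5.176×10^11 m.
S = L/(4πd²) = 671.2 W/m².
Energy balance: S(1−α)/4 = σT⁴, so 1−α = 4σT⁴/S.
σT⁴ = 75.46 W/m², so 4σT⁴ = 301.8 W/m².
1−α = 301.8/671.2 = 0.4497, so α = 0.5503.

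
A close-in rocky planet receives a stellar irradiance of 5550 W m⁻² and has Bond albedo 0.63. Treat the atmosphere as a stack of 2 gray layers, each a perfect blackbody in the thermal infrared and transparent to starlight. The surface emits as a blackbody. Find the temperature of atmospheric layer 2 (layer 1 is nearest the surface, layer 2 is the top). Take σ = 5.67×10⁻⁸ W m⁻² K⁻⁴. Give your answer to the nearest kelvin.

308 kelvin

OLR = S(1−α)/4 = 513.4 W m⁻²; the top layer radiates at T_e = 308.5 K.
Each opaque layer satisfies 2T_j⁴ = T_{j−1}⁴ + T_{j+1}⁴, giving T_k⁴ = (N+1−k)T_e⁴.
With k = 2: T_2 = (2+1−2)^¼·308.5 K = 308.5 K.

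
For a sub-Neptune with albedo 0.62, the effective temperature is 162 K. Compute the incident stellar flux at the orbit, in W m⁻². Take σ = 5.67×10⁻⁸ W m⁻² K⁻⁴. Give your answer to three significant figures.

Invert the energy balance for S: S = 4σT⁴/(1−α).
The emitted flux is σT⁴ = 39.05 W m⁻².
So S = 4×39.05/(1−0.62) = 411.1 W m⁻².

411 W m⁻²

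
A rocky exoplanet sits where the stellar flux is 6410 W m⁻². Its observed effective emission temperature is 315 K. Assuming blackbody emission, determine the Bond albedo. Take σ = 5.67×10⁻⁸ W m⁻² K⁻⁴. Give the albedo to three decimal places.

0.652

Energy balance: S(1−α)/4 = σT⁴, so 1−α = 4σT⁴/S.
σT⁴ = 558.2 W m⁻², so 4σT⁴ = 2233 W m⁻².
1−α = 2233/6410 = 0.3484, so α = 0.6516.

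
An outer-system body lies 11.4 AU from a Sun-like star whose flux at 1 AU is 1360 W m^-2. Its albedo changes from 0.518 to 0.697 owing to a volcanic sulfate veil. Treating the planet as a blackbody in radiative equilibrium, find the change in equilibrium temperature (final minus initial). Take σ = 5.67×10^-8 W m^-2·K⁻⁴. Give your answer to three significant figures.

-7.52 kelvin

Irradiance scales as 1/d², so S = 1360 W m^-2 × (1/11.4)² = 10.46 W m^-2.
With α = 0.518, T₁ = 68.67 K.
After:  T₂ = [10.46·0.303/(4σ)]^(1/4) = 61.15 K.
ΔT = T₂ − T₁ = -7.525 K.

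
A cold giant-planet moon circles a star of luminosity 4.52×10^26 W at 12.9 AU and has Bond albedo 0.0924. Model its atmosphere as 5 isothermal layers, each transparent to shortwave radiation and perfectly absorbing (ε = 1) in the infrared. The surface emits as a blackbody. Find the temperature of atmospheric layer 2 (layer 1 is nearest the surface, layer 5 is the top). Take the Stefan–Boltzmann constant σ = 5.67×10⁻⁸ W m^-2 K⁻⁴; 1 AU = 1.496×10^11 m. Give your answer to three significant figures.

112 kelvin

d = 12.9 × 1.496×10^11 m = 1.930×10^12 m.
Spreading L over a sphere of radius d: S = 4.52×10^26/(4π·1.93×10^12²) = 9.658 W m^-2.
OLR = S(1−α)/4 = 2.191 W m^-2; the top layer radiates at T_e = 78.85 K.
The net upward flux σT_e⁴ is constant between every pair of levels, so T_k⁴ = (N+1−k)T_e⁴.
With k = 2: T_2 = (5+1−2)^¼·78.85 K = 111.5 K.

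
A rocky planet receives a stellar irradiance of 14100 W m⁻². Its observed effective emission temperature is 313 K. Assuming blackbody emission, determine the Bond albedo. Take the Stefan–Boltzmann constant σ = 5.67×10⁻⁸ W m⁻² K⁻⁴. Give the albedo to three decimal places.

From σT⁴ = S(1−α)/4 we invert for α: 1−α = 4σT⁴/S.
4σT⁴ = 4·5.67×10⁻⁸·(313)⁴ = 2177 W m⁻².
Hence α = 1 − 2177/14100 = 0.8456.

0.846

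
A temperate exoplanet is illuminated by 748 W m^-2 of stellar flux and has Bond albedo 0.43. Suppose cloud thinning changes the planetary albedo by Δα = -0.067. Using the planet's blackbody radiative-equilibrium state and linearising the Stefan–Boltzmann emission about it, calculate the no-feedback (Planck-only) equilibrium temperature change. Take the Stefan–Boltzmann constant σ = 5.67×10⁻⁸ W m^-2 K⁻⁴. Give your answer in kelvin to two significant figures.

6.1 kelvin

Reference equilibrium: T_e = [S(1−α)/(4σ)]^(1/4) = 208.2 K.
ΔF = −(S/4)Δα = −(748.0/4)×(-0.067) = 12.53 W m^-2.
The Planck feedback parameter is 4σT_e³ = 2.048 W m^-2/K.
So ΔT₀ = 12.53/2.048 = 6.12 K.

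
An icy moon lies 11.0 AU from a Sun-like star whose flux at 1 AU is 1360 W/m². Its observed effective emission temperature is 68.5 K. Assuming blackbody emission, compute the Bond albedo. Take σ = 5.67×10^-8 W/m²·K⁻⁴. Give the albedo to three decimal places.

By the inverse-square law, S = 1360/11.0² = 11.24 W/m².
Energy balance: S(1−α)/4 = σT⁴, so 1−α = 4σT⁴/S.
σT⁴ = 1.248 W/m², so 4σT⁴ = 4.994 W/m².
1−α = 4.994/11.24 = 0.4443, so α = 0.5557.

0.556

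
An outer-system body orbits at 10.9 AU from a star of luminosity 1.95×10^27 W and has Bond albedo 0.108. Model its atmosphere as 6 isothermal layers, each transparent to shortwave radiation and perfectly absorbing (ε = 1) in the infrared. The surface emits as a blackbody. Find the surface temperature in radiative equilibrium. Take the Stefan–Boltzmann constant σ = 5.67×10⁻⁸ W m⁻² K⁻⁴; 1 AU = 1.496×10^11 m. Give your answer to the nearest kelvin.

200 kelvin

d = 10.9 × 1.496×10^11 m = 1.631×10^12 m.
Flux at the orbit: S = L/(4πd²) = 1.95×10^27/(4π·(1.63×10^12)²) = 58.36 W m⁻².
Top-of-atmosphere balance: σT_e⁴ = S(1−α)/4 = 13.01 W m⁻² → T_e = 123.1 K.
With N = 6 opaque layers, T_s = (N+1)^(1/4)·T_e = 7^(1/4)·123.1 = 200.2 K.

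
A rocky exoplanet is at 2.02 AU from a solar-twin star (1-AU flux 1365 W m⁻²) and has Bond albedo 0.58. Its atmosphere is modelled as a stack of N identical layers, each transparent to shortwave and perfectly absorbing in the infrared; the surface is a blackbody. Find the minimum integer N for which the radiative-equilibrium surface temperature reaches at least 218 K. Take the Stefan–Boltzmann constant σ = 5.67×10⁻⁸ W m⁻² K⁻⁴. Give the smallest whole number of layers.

Flux at the orbit: S = 1365/(2.02)² = 334.5 W m⁻².
Top-of-atmosphere balance: σT_e⁴ = S(1−α)/4 = 35.13 W m⁻² → T_e = 157.8 K.
T_s = (N+1)^(1/4)·T_e ≥ 218 K requires N+1 ≥ (T_s/T_e)⁴ = (218/157.8)⁴ = 3.646.
Rounding up, N = 3.

3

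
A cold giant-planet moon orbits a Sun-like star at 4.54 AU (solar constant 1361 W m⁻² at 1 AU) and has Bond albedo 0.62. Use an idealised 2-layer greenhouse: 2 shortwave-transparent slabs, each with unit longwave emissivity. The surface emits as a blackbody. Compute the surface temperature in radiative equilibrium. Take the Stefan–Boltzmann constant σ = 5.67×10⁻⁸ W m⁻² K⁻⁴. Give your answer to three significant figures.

Irradiance scales as 1/d², so S = 1361 W m⁻² × (1/4.54)² = 66.03 W m⁻².
OLR = S(1−α)/4 = 6.273 W m⁻²; the top layer radiates at T_e = 102.6 K.
For an N-layer opaque stack, T_s⁴ = (N+1)T_e⁴, hence T_s = (3)^(1/4)×102.6 K = 135.0 K.

135 K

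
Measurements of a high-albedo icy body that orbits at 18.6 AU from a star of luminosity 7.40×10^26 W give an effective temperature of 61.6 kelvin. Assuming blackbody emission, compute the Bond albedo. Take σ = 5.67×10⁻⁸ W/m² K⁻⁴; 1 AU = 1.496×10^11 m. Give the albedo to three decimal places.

Orbital distance: d = 18.6 AU = 2.783×10^12 m.
Spreading L over a sphere of radius d: S = 7.40×10^26/(4π·2.78×10^12²) = 7.606 W/m².
From σT⁴ = S(1−α)/4 we invert for α: 1−α = 4σT⁴/S.
σT⁴ = 0.8164 W/m², so 4σT⁴ = 3.266 W/m².
1−α = 3.266/7.606 = 0.4294, so α = 0.5706.

0.571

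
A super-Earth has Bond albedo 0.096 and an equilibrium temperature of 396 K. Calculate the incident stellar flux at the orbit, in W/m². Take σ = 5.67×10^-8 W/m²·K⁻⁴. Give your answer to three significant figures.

Invert the energy balance for S: S = 4σT⁴/(1−α).
The emitted flux is σT⁴ = 1394 W/m².
S = 4·1394/0.904 = 6170 W/m².

6170 W/m²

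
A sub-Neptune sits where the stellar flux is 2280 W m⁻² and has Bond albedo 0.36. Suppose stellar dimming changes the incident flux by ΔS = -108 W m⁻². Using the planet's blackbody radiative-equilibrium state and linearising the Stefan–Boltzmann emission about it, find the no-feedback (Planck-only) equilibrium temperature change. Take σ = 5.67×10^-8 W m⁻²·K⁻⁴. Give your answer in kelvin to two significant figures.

The baseline emission temperature is T_e = 283.2 K.
ΔF = Δ[S(1−α)]/4 = (1−0.36)·-108/4 = -17.28 W m⁻².
Planck response: λ_P = 4σT_e³ = 4·5.67×10⁻⁸·(283.2)³ = 5.152 W m⁻²/K.
So ΔT₀ = -17.28/5.152 = -3.35 K.

-3.4 kelvin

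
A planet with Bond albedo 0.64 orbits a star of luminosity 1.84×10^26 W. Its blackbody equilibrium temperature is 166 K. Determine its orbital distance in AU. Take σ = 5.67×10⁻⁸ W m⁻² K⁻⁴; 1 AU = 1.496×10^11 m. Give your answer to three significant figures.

Required flux: S = 4σT⁴/(1−α) = 478.4 W m⁻².
From L = 4πd²S, d = √(1.84×10^26/(4π·478.4)) = 1.750×10^11 m = 1.169 AU.

1.17 AU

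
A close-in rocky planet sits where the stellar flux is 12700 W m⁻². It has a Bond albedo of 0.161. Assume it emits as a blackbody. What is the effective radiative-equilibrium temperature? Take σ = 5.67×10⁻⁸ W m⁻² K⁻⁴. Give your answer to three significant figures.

Averaging over the sphere, the absorbed flux is S(1−α)/4 = 2664 W m⁻².
In equilibrium σT⁴ equals this, so T = 465.6 K.

466 kelvin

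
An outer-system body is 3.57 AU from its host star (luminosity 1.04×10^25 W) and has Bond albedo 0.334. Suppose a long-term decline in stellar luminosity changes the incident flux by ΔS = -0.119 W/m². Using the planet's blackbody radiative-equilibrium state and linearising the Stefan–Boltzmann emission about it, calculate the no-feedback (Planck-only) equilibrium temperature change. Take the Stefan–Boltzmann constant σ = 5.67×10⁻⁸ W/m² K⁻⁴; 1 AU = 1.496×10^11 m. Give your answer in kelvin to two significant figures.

-0.55 K

Orbital distance: d = 3.57 AU = 5.341×10^11 m.
Spreading L over a sphere of radius d: S = 1.04×10^25/(4π·5.34×10^11²) = 2.902 W/m².
The baseline emission temperature is T_e = 54.03 K.
ΔF = Δ[S(1−α)]/4 = (1−0.334)·-0.119/4 = -0.01981 W/m².
Planck response: λ_P = 4σT_e³ = 4·5.67×10⁻⁸·(54.03)³ = 0.03577 W/m²/K.
ΔT₀ = ΔF/λ_P = -0.01981/0.03577 = -0.554 K.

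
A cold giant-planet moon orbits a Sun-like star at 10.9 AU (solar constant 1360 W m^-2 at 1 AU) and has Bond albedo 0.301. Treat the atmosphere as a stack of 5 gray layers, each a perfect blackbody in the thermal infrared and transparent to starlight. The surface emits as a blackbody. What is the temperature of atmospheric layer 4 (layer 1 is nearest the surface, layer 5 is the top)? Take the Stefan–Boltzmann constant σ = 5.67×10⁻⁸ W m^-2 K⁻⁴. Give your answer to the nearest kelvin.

Irradiance scales as 1/d², so S = 1360 W m^-2 × (1/10.9)² = 11.45 W m^-2.
OLR = S(1−α)/4 = 2.000 W m^-2; the top layer radiates at T_e = 77.07 K.
Each opaque layer satisfies 2T_j⁴ = T_{j−1}⁴ + T_{j+1}⁴, giving T_k⁴ = (N+1−k)T_e⁴.
T_4 = (2)^(1/4)·77.07 = 91.65 K.

92 K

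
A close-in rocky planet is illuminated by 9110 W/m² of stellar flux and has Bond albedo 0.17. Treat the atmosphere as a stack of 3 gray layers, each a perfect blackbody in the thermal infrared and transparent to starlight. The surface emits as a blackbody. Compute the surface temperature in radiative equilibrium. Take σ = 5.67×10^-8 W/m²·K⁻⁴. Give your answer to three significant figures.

Top-of-atmosphere balance: σT_e⁴ = S(1−α)/4 = 1890 W/m² → T_e = 427.3 K.
For an N-layer opaque stack, T_s⁴ = (N+1)T_e⁴, hence T_s = (4)^(1/4)×427.3 K = 604.3 K.

604 K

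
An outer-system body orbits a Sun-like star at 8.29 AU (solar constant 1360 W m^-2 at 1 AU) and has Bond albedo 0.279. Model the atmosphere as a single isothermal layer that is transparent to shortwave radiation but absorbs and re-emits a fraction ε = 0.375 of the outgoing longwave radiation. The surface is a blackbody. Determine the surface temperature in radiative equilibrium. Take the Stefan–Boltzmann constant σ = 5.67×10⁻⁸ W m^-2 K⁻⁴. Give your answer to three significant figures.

93.8 K

Irradiance scales as 1/d², so S = 1360 W m^-2 × (1/8.29)² = 19.79 W m^-2.
Effective emission temperature (TOA balance): σT_e⁴ = S(1−α)/4 = 3.567 W m^-2 → T_e = 89.06 K.
Surface balance with a leaky layer gives σT_s⁴ = σT_e⁴·2/(2−ε), so T_s = T_e·[2/(2−0.375)]^(1/4) = 93.80 K.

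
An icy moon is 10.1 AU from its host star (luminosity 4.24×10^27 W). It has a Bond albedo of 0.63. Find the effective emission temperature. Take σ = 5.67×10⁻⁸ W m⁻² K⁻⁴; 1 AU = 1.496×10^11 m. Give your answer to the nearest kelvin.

125 K

d = 10.1 × 1.496×10^11 m = 1.511×10^12 m.
Spreading L over a sphere of radius d: S = 4.24×10^27/(4π·1.51×10^12²) = 147.8 W m⁻².
The planet absorbs (1−α)S over its disc πR² and re-emits over 4πR², so the mean absorbed flux is (1−0.63)·147.8/4 = 13.67 W m⁻².
Set σT⁴ = 13.67 → T = (13.67/σ)^(1/4) = 124.6 K.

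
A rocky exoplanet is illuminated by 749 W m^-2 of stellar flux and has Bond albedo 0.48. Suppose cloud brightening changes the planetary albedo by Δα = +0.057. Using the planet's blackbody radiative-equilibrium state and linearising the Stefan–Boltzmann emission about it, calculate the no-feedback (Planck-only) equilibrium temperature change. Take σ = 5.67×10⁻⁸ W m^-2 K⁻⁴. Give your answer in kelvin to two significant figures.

-5.6 K

Unperturbed T_e = [749.0·(1−0.48)/(4σ)]^¼ = 203.6 K.
ΔF = −(S/4)Δα = −(749.0/4)×(+0.057) = -10.67 W m^-2.
Planck response: λ_P = 4σT_e³ = 4·5.67×10⁻⁸·(203.6)³ = 1.913 W m^-2/K.
Hence the no-feedback warming is ΔF/(4σT_e³) = -5.58 K.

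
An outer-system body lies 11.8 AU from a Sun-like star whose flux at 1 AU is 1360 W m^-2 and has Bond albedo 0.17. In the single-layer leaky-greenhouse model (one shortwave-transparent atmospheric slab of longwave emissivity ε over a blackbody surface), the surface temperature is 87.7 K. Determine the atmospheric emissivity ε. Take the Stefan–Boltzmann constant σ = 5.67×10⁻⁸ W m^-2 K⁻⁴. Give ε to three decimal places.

0.792

Irradiance scales as 1/d², so S = 1360 W m^-2 × (1/11.8)² = 9.767 W m^-2.
Effective temperature: T_e = [S(1−α)/(4σ)]^(1/4) = 77.32 K.
Inverting T_s⁴ = 2T_e⁴/(2−ε): (T_e/T_s)⁴ = 0.6042, so ε = 2(1 − 0.6042) = 0.7915.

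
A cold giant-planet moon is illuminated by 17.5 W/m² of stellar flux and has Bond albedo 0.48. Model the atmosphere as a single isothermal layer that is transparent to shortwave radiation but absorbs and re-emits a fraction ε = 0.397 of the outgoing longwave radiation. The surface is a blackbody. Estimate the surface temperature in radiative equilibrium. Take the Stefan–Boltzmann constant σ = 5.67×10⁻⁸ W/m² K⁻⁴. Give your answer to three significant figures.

At the top of the atmosphere, σT_e⁴ = S(1−α)/4 = 2.275 W/m², giving T_e = 79.59 K.
The surface balance (absorbed SW + ε·downward IR = σT_s⁴) with T_a⁴ = T_s⁴/2 reduces to T_s = T_e·[2/(2−ε)]^¼ = 84.12 K.

84.1 kelvin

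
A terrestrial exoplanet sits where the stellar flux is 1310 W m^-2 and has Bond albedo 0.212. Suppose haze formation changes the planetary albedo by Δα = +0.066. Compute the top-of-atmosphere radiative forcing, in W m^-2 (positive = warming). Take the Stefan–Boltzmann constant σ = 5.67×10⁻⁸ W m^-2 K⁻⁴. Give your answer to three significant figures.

-21.6 W m^-2

The change in absorbed flux is Δ[S(1−α)/4] = −SΔα/4 = -21.62 W m^-2.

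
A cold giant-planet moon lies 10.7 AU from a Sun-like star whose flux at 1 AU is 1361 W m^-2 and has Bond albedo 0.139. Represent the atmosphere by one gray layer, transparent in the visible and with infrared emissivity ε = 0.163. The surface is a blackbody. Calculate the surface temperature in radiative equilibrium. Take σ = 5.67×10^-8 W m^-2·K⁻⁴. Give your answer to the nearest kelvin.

Flux at the orbit: S = 1361/(10.7)² = 11.89 W m^-2.
At the top of the atmosphere, σT_e⁴ = S(1−α)/4 = 2.559 W m^-2, giving T_e = 81.96 K.
For a single slab of emissivity ε, T_s⁴ = 2T_e⁴/(2−ε); thus T_s = 81.96·(1.089)^(1/4) = 83.72 K.

84 K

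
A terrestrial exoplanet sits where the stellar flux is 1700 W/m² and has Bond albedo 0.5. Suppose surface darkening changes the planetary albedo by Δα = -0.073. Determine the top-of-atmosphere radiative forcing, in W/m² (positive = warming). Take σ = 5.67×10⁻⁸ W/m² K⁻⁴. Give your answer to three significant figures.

31.0 W/m²

TOA radiative forcing: ΔF = −S·Δα/4 = −1700·(-0.073)/4 = 31.02 W/m².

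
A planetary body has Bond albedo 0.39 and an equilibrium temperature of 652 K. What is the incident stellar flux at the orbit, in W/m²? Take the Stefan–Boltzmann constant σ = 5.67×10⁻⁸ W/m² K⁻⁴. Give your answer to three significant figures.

Invert the energy balance for S: S = 4σT⁴/(1−α).
The emitted flux is σT⁴ = 10250 W/m².
S = 4·10250/0.61 = 67190 W/m².

67200 W/m²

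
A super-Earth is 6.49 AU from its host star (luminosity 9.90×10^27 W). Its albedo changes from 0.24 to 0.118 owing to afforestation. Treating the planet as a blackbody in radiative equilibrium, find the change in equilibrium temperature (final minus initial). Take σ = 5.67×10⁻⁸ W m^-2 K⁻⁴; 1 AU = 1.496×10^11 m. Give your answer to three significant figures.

8.72 K

Orbital distance: d = 6.49 AU = 9.709×10^11 m.
Flux at the orbit: S = L/(4πd²) = 9.90×10^27/(4π·(9.71×10^11)²) = 835.7 W m^-2.
Initial: T₁ = [S(1−0.24)/(4σ)]^(1/4) = 230.0 K.
Final:   T₂ = [S(1−0.118)/(4σ)]^(1/4) = 238.8 K.
Change: 238.8 − 230.0 = 8.723 K.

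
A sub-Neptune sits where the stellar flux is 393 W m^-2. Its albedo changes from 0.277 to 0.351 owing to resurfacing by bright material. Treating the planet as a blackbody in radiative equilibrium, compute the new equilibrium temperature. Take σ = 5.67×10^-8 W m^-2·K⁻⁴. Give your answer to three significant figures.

T₂ = [S(1−α₂)/(4σ)]^(1/4) = [393.0·0.649/(4σ)]^(1/4) = 183.1 K.

183 K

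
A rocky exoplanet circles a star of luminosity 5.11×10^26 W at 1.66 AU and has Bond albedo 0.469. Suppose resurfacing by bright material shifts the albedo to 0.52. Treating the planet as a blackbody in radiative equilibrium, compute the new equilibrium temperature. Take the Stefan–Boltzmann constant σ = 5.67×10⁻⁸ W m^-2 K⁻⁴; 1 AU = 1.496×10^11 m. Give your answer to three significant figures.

Orbital distance: d = 1.66 AU = 2.483×10^11 m.
Flux at the orbit: S = L/(4πd²) = 5.11×10^26/(4π·(2.48×10^11)²) = 659.4 W m^-2.
With the new albedo, S(1−α₂)/4 = 79.12 W m^-2, so T₂ = 193.3 K.

193 kelvin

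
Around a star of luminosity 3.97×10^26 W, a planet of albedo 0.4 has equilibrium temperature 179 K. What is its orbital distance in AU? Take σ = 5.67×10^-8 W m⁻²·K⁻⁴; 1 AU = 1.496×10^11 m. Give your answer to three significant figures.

1.91 AU

Energy balance gives S = 4σT⁴/(1−α) = 388.1 W m⁻².
From L = 4πd²S, d = √(3.97×10^26/(4π·388.1)) = 2.853×10^11 m = 1.907 AU.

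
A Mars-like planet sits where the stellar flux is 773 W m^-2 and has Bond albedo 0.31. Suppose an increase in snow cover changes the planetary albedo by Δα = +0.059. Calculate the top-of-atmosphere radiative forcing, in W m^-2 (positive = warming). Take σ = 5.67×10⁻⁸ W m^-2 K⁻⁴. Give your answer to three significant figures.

-11.4 W m^-2

TOA radiative forcing: ΔF = −S·Δα/4 = −773.0·(+0.059)/4 = -11.40 W m^-2.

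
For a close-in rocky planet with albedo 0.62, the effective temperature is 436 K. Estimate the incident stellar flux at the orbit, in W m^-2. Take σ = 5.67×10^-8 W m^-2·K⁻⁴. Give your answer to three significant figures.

21600 W m^-2

Invert the energy balance for S: S = 4σT⁴/(1−α).
σT⁴ = 5.67×10⁻⁸·(436)⁴ = 2049 W m^-2.
S = 4·2049/0.38 = 21570 W m^-2.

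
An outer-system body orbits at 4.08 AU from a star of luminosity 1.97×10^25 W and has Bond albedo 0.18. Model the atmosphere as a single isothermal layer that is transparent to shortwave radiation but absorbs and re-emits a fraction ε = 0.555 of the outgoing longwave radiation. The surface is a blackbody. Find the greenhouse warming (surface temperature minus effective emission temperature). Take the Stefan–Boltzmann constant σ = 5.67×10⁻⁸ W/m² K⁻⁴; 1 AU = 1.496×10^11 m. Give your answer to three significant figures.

Orbital distance: d = 4.08 AU = 6.104×10^11 m.
Spreading L over a sphere of radius d: S = 1.97×10^25/(4π·6.10×10^11²) = 4.208 W/m².
At the top of the atmosphere, σT_e⁴ = S(1−α)/4 = 0.8626 W/m², giving T_e = 62.45 K.
For a single slab of emissivity ε, T_s⁴ = 2T_e⁴/(2−ε); thus T_s = 62.45·(1.384)^(1/4) = 67.74 K.
Greenhouse warming: T_s − T_e = 5.287 K.

5.29 K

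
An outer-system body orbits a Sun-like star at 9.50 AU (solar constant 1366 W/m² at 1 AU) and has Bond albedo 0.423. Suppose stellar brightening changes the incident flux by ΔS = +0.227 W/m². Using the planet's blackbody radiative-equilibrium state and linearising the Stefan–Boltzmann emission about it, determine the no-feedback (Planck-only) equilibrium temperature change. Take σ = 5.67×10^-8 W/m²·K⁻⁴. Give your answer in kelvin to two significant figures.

Flux at the orbit: S = 1366/(9.50)² = 15.14 W/m².
Reference equilibrium: T_e = [S(1−α)/(4σ)]^(1/4) = 78.77 K.
TOA radiative forcing: ΔF = (1−α)ΔS/4 = 0.577·(+0.227)/4 = 0.03274 W/m².
Linearising σT⁴ gives d(σT⁴)/dT = 4σT_e³ = 0.1109 W/m² per K.
ΔT₀ = ΔF/λ_P = 0.03274/0.1109 = 0.295 K.

0.30 K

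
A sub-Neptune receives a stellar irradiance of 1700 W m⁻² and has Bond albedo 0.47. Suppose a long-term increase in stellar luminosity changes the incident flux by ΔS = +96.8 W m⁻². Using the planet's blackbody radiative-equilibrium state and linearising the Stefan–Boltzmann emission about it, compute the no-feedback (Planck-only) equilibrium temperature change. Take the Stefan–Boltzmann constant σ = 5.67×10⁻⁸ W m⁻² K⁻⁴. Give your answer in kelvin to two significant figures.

Reference equilibrium: T_e = [S(1−α)/(4σ)]^(1/4) = 251.1 K.
ΔF = Δ[S(1−α)]/4 = (1−0.47)·+96.8/4 = 12.83 W m⁻².
Linearising σT⁴ gives d(σT⁴)/dT = 4σT_e³ = 3.589 W m⁻² per K.
So ΔT₀ = 12.83/3.589 = 3.57 K.

3.6 K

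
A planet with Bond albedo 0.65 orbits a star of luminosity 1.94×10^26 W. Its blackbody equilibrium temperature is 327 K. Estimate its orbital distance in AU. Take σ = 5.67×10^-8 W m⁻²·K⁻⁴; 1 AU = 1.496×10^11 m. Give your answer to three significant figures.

0.305 AU

Energy balance gives S = 4σT⁴/(1−α) = 7409 W m⁻².
From L = 4πd²S, d = √(1.94×10^26/(4π·7409)) = 4.565×10^10 m = 0.3051 AU.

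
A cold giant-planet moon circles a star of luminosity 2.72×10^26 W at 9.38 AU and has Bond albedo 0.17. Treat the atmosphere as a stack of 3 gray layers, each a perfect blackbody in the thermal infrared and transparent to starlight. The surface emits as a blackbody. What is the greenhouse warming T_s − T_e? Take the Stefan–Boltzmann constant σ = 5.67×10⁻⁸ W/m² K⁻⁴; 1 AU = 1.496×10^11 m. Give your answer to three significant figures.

d = 9.38 × 1.496×10^11 m = 1.403×10^12 m.
Spreading L over a sphere of radius d: S = 2.72×10^26/(4π·1.40×10^12²) = 10.99 W/m².
OLR = S(1−α)/4 = 2.281 W/m²; the top layer radiates at T_e = 79.64 K.
Surface: T_s = (4)^¼·T_e = 112.6 K.
So the greenhouse effect raises the surface by 112.6 − 79.64 = 32.99 K.

33.0 K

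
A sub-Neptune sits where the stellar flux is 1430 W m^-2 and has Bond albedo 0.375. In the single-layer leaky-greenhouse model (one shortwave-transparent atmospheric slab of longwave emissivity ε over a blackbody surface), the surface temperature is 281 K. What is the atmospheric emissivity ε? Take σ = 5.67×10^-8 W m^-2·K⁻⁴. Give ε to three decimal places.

0.736

Effective temperature: T_e = [S(1−α)/(4σ)]^(1/4) = 250.5 K.
T_s⁴ = T_e⁴·2/(2−ε) → ε = 2 − 2(T_e/T_s)⁴ = 2 − 2·(250.5/281)⁴ = 0.7359.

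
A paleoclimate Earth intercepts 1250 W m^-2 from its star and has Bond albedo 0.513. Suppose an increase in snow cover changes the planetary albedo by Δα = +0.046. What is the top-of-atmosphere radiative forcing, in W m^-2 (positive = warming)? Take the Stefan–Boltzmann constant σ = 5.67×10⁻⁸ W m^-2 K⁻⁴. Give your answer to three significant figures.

-14.4 W m^-2

TOA radiative forcing: ΔF = −S·Δα/4 = −1250·(+0.046)/4 = -14.38 W m^-2.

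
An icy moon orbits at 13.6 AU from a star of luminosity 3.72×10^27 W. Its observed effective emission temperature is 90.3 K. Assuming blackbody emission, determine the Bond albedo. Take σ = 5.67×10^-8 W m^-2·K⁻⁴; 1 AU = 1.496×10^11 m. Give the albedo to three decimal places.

Orbital distance: d = 13.6 AU = 2.035×10^12 m.
S = L/(4πd²) = 71.51 W m^-2.
Rearranging the radiative balance, α = 1 − 4σT⁴/S.
4σT⁴ = 4·5.67×10⁻⁸·(90.3)⁴ = 15.08 W m^-2.
Hence α = 1 − 15.08/71.51 = 0.7891.

0.789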